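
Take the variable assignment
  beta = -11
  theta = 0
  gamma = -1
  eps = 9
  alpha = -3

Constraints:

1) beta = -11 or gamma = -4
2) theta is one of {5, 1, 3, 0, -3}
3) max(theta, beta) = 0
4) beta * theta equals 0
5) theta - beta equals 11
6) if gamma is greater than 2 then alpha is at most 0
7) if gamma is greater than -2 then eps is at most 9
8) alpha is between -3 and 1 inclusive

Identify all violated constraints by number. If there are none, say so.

1) beta = -11 = -11 (first disjunct)  yes
2) theta = 0 is in {5, 1, 3, 0, -3}  yes
3) max(0, -11) = 0  yes
4) beta * theta = -11 * 0 = 0  yes
5) theta - beta = 0 - (-11) = 11  yes
6) gamma = -1, not > 2; antecedent false, conditional vacuously true  yes
7) gamma = -1 > -2, so we need eps ≤ 9; eps = 9 ≤ 9  yes
8) alpha = -3 lies in [-3, 1]  yes

None — every constraint holds.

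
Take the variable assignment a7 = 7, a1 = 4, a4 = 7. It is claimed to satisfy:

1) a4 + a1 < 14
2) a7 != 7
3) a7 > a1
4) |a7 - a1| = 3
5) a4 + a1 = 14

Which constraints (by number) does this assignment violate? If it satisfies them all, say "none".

1) a4 + a1 = 7 + 4 = 11; 11 < 14  ✓
2) a7 = 7, but 7 is required to differ  ✗
3) a7 = 7, a1 = 4; 7 > 4  ✓
4) |7 - 4| = 3  ✓
5) a4 + a1 = 7 + 4 = 11, not 14  ✗

Constraints 2 and 5 are violated.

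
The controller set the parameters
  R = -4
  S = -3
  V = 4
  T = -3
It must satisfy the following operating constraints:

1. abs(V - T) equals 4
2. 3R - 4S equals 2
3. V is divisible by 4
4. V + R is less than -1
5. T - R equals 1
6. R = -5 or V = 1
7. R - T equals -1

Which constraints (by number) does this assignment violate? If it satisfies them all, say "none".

Constraints 1, 2, 4, and 6 are violated.

1. abs(4 - (-3)) = 7, not 4 — violated.
2. 3R - 4S = 3(-4) - 4(-3) = 0, not 2 — violated.
3. 4 / 4 = 1, so 4 divides 4 — OK.
4. V + R = 4 + (-4) = 0; 0 ≥ -1, bound -1 not met — violated.
5. T - R = -3 - (-4) = 1 — OK.
6. R = -4 ≠ -5 and V = 4 ≠ 1; both disjuncts false — violated.
7. R - T = -4 - (-3) = -1 — OK.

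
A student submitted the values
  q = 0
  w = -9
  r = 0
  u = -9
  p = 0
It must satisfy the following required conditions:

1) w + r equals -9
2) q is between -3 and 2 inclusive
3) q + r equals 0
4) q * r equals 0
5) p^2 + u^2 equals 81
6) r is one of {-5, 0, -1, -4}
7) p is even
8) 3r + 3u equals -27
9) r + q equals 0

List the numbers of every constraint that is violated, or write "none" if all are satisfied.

1) w + r = -9 + 0 = -9 — satisfied.
2) q = 0 lies in [-3, 2] — satisfied.
3) q + r = 0 + 0 = 0 — satisfied.
4) q * r = 0 * 0 = 0 — satisfied.
5) p^2 + u^2 = 0^2 + (-9)^2 = 0 + 81 = 81 — satisfied.
6) r = 0 is in {-5, 0, -1, -4} — satisfied.
7) p = 0 is even — satisfied.
8) 3r + 3u = 3(0) + 3(-9) = -27 — satisfied.
9) r + q = 0 + 0 = 0 — satisfied.

No violations.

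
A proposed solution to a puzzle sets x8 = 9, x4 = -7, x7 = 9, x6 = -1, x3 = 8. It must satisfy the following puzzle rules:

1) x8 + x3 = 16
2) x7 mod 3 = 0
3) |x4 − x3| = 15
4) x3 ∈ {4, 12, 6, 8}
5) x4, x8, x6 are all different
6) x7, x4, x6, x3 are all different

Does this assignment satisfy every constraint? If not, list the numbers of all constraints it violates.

1) x8 + x3 = 9 + 8 = 17, not 16  ✘
2) 9 mod 3 = 0  ✔
3) |-7 − 8| = 15  ✔
4) x3 = 8 is in {4, 12, 6, 8}  ✔
5) values -7, 9, -1 are pairwise distinct  ✔
6) values 9, -7, -1, 8 are pairwise distinct  ✔

Constraint 1 is violated.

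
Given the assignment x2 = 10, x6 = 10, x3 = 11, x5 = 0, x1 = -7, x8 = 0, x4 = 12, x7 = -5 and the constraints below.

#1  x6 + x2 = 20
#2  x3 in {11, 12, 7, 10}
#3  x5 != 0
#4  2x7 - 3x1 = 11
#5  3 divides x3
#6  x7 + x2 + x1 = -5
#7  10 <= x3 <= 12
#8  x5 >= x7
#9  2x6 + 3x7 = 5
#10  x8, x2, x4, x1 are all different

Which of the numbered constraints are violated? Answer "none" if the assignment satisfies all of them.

#1 x6 + x2 = 10 + 10 = 20  holds
#2 x3 = 11 is in {11, 12, 7, 10}  holds
#3 x5 = 0, but 0 is required to differ  fails
#4 2x7 - 3x1 = 2(-5) - 3(-7) = 11  holds
#5 11 = 3*3 + 2, so 3 does not divide 11  fails
#6 x7 + x2 + x1 = -5 + 10 + (-7) = -2, not -5  fails
#7 x3 = 11 lies in [10, 12]  holds
#8 x5 = 0, x7 = -5; 0 ≥ -5  holds
#9 2x6 + 3x7 = 2(10) + 3(-5) = 5  holds
#10 values 0, 10, 12, -7 are pairwise distinct  holds

Constraints 3, 5, 6 are violated.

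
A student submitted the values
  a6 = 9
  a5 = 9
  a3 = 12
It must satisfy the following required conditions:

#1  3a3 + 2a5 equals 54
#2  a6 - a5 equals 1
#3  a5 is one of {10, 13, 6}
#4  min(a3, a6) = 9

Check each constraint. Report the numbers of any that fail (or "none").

#1 3a3 + 2a5 = 3(12) + 2(9) = 54  true
#2 a6 - a5 = 9 - 9 = 0, not 1  false
#3 a5 = 9 is not in {10, 13, 6}  false
#4 min(12, 9) = 9  true

The assignment fails constraints 2, 3.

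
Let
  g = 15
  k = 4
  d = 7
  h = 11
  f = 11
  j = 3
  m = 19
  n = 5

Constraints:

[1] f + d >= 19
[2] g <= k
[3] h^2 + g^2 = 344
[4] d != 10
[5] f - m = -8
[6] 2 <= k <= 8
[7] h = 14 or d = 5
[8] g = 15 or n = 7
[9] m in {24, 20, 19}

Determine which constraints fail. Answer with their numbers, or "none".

[1] f + d = 11 + 7 = 18; 18 < 19, bound 19 not met  false
[2] g = 15, k = 4; 15 > 4 (want ≤)  false
[3] h^2 + g^2 = 11^2 + 15^2 = 121 + 225 = 346, not 344  false
[4] d = 7, and 7 ≠ 10  true
[5] f - m = 11 - 19 = -8  true
[6] k = 4 lies in [2, 8]  true
[7] h = 11 ≠ 14 and d = 7 ≠ 5; both disjuncts false  false
[8] g = 15 = 15 (first disjunct)  true
[9] m = 19 is in {24, 20, 19}  true

The assignment fails constraints 1, 2, 3, and 7.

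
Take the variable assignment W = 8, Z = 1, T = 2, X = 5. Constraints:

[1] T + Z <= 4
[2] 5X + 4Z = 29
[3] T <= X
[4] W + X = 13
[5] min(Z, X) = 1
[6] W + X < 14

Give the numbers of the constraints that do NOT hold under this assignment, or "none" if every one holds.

All constraints are satisfied.

[1] T + Z = 2 + 1 = 3; 3 ≤ 4 — OK.
[2] 5X + 4Z = 5(5) + 4(1) = 29 — OK.
[3] T = 2, X = 5; 2 ≤ 5 — OK.
[4] W + X = 8 + 5 = 13 — OK.
[5] min(1, 5) = 1 — OK.
[6] W + X = 8 + 5 = 13; 13 < 14 — OK.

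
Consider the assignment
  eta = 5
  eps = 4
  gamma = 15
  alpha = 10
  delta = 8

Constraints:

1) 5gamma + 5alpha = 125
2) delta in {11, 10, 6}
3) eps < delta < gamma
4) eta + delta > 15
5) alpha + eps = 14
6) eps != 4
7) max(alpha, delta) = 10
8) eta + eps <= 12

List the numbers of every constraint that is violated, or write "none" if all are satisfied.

1) 5gamma + 5alpha = 5(15) + 5(10) = 125 — OK.
2) delta = 8 is not in {11, 10, 6} — violated.
3) values 4 < 8 < 15 — OK.
4) eta + delta = 5 + 8 = 13; 13 ≤ 15, bound 15 not met — violated.
5) alpha + eps = 10 + 4 = 14 — OK.
6) eps = 4, but 4 is required to differ — violated.
7) max(10, 8) = 10 — OK.
8) eta + eps = 5 + 4 = 9; 9 ≤ 12 — OK.

No — constraints 2, 4, and 6 are not satisfied.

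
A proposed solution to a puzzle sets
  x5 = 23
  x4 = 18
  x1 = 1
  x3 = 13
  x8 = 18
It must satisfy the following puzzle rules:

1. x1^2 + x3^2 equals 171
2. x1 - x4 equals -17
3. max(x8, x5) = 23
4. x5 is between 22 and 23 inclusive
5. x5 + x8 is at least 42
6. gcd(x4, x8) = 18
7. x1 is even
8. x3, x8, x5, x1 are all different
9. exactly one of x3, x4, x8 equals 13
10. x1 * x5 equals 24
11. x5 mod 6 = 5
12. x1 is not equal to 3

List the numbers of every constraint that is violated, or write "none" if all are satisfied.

Violated: 1, 5, 7, and 10.

1. x1^2 + x3^2 = 1^2 + 13^2 = 1 + 169 = 170, not 171  fails
2. x1 - x4 = 1 - 18 = -17  holds
3. max(18, 23) = 23  holds
4. x5 = 23 lies in [22, 23]  holds
5. x5 + x8 = 23 + 18 = 41; 41 < 42, bound 42 not met  fails
6. gcd(18, 18) = 18  holds
7. x1 = 1 is odd  fails
8. values 13, 18, 23, 1 are pairwise distinct  holds
9. x3=13, x4=18, x8=18; 1 of them equals 13  holds
10. x1 * x5 = 1 * 23 = 23, not 24  fails
11. 23 mod 6 = 5  holds
12. x1 = 1, and 1 ≠ 3  holds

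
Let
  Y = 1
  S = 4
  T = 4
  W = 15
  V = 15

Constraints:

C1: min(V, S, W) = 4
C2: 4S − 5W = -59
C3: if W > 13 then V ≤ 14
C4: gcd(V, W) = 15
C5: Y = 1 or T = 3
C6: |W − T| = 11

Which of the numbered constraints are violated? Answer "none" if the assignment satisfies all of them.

Constraint 3 is violated.

C1: min(15, 4, 15) = 4 — OK.
C2: 4S − 5W = 4(4) − 5(15) = -59 — OK.
C3: W = 15 > 13, so we need V ≤ 14; but V = 15 > 14 — violated.
C4: gcd(15, 15) = 15 — OK.
C5: Y = 1 = 1 (first disjunct) — OK.
C6: |15 − 4| = 11 — OK.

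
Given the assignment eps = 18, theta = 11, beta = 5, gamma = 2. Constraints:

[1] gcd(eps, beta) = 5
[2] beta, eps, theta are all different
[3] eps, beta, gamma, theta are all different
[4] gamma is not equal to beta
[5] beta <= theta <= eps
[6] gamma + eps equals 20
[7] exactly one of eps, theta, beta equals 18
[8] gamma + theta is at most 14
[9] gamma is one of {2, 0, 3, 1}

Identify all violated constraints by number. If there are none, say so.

Constraint 1 is violated.

[1] gcd(18, 5) = 1, not 5 — violated.
[2] values 5, 18, 11 are pairwise distinct — OK.
[3] values 18, 5, 2, 11 are pairwise distinct — OK.
[4] gamma = 2, beta = 5; distinct — OK.
[5] values 5 <= 11 <= 18 — OK.
[6] gamma + eps = 2 + 18 = 20 — OK.
[7] eps=18, theta=11, beta=5; 1 of them equals 18 — OK.
[8] gamma + theta = 2 + 11 = 13; 13 ≤ 14 — OK.
[9] gamma = 2 is in {2, 0, 3, 1} — OK.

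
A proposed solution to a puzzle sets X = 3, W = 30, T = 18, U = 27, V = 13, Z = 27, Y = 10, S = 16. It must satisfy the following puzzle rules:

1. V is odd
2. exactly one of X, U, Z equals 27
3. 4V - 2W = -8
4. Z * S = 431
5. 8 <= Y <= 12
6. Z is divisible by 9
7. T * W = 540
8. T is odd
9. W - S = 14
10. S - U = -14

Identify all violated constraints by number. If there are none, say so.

Violated: 2, 4, 8, and 10.

1. V = 13 is odd — satisfied.
2. X=3, U=27, Z=27; 2 of them equal 27, not exactly one — violated.
3. 4V - 2W = 4(13) - 2(30) = -8 — satisfied.
4. Z * S = 27 * 16 = 432, not 431 — violated.
5. Y = 10 lies in [8, 12] — satisfied.
6. 27 / 9 = 3, so 9 divides 27 — satisfied.
7. T * W = 18 * 30 = 540 — satisfied.
8. T = 18 is even — violated.
9. W - S = 30 - 16 = 14 — satisfied.
10. S - U = 16 - 27 = -11, not -14 — violated.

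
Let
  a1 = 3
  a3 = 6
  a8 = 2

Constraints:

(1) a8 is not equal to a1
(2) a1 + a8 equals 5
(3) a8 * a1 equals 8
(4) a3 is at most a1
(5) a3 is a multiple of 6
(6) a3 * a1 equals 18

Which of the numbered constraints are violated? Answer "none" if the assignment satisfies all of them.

(1) a8 = 2, a1 = 3; distinct  true
(2) a1 + a8 = 3 + 2 = 5  true
(3) a8 * a1 = 2 * 3 = 6, not 8  false
(4) a3 = 6, a1 = 3; 6 > 3 (want ≤)  false
(5) 6 / 6 = 1, so 6 divides 6  true
(6) a3 * a1 = 6 * 3 = 18  true

No — constraints 3, 4 are not satisfied.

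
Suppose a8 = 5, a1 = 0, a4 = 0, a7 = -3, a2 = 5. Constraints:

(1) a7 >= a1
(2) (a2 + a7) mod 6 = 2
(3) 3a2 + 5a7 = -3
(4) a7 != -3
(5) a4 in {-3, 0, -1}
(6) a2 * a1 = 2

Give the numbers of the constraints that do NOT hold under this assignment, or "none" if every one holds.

(1) a7 = -3, a1 = 0; -3 < 0 (want ≥) — fails.
(2) a2 + a7 = 2; 2 mod 6 = 2 — holds.
(3) 3a2 + 5a7 = 3(5) + 5(-3) = 0, not -3 — fails.
(4) a7 = -3, but -3 is required to differ — fails.
(5) a4 = 0 is in {-3, 0, -1} — holds.
(6) a2 * a1 = 5 * 0 = 0, not 2 — fails.

Constraints 1, 3, 4, 6 are violated.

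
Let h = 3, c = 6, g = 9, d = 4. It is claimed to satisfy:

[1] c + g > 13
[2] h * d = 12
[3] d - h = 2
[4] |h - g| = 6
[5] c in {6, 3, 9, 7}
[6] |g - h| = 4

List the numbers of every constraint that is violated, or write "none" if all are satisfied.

[1] c + g = 6 + 9 = 15; 15 > 13 — holds.
[2] h * d = 3 * 4 = 12 — holds.
[3] d - h = 4 - 3 = 1, not 2 — fails.
[4] |3 - 9| = 6 — holds.
[5] c = 6 is in {6, 3, 9, 7} — holds.
[6] |9 - 3| = 6, not 4 — fails.

Constraints 3 and 6 are violated.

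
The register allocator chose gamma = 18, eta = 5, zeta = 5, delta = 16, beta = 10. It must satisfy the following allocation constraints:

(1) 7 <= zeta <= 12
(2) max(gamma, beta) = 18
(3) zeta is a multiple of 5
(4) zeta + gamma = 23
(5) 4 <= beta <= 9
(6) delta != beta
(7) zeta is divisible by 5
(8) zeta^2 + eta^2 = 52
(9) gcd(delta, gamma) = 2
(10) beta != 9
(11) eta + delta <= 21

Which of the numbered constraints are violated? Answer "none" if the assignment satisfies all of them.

(1) zeta = 5 is outside [7, 12] — does not hold.
(2) max(18, 10) = 18 — holds.
(3) 5 / 5 = 1, so 5 divides 5 — holds.
(4) zeta + gamma = 5 + 18 = 23 — holds.
(5) beta = 10 is outside [4, 9] — does not hold.
(6) delta = 16, beta = 10; distinct — holds.
(7) 5 / 5 = 1, so 5 divides 5 — holds.
(8) zeta^2 + eta^2 = 5^2 + 5^2 = 25 + 25 = 50, not 52 — does not hold.
(9) gcd(16, 18) = 2 — holds.
(10) beta = 10, and 10 ≠ 9 — holds.
(11) eta + delta = 5 + 16 = 21; 21 ≤ 21 — holds.

Constraints 1, 5, 8 are violated.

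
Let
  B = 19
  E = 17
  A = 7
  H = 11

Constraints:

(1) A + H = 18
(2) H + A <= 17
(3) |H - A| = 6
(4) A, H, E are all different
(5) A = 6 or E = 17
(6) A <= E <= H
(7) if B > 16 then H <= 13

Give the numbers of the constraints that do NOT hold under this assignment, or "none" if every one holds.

Constraints 2, 3, 6 do not hold.

(1) A + H = 7 + 11 = 18  holds
(2) H + A = 11 + 7 = 18; 18 > 17, bound 17 not met  fails
(3) |11 - 7| = 4, not 6  fails
(4) values 7, 11, 17 are pairwise distinct  holds
(5) A = 7 ≠ 6, but E = 17 = 17 (second disjunct)  holds
(6) values 7, 17, 11; E = 17 is not <= H = 11  fails
(7) B = 19 > 16, so we need H ≤ 13; H = 11 ≤ 13  holds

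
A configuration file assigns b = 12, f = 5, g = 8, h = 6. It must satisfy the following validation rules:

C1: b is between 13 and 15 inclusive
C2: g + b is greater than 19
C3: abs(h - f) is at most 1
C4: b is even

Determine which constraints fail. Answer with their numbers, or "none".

Constraint 1 is violated.

C1: b = 12 is outside [13, 15]  no
C2: g + b = 8 + 12 = 20; 20 > 19  yes
C3: abs(6 - 5) = 1; 1 ≤ 1  yes
C4: b = 12 is even  yes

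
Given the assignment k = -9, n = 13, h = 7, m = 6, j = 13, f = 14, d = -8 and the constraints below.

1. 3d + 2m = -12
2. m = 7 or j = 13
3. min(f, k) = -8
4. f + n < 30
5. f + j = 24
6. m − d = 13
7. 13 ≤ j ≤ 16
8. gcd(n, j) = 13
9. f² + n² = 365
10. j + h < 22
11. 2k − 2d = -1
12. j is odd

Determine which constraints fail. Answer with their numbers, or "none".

1. 3d + 2m = 3(-8) + 2(6) = -12  yes
2. m = 6 ≠ 7, but j = 13 = 13 (second disjunct)  yes
3. min(14, -9) = -9, not -8  no
4. f + n = 14 + 13 = 27; 27 < 30  yes
5. f + j = 14 + 13 = 27, not 24  no
6. m − d = 6 − (-8) = 14, not 13  no
7. j = 13 lies in [13, 16]  yes
8. gcd(13, 13) = 13  yes
9. f² + n² = 14² + 13² = 196 + 169 = 365  yes
10. j + h = 13 + 7 = 20; 20 < 22  yes
11. 2k − 2d = 2(-9) − 2(-8) = -2, not -1  no
12. j = 13 is odd  yes

The assignment fails constraints 3, 5, 6, and 11.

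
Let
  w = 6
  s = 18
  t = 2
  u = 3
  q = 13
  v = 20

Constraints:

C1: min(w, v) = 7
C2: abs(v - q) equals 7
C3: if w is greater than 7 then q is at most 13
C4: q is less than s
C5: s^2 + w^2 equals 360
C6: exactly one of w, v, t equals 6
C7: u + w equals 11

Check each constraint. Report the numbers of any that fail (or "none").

C1: min(6, 20) = 6, not 7 — violated.
C2: abs(20 - 13) = 7 — OK.
C3: w = 6, not > 7; antecedent false, conditional vacuously true — OK.
C4: q = 13, s = 18; 13 < 18 — OK.
C5: s^2 + w^2 = 18^2 + 6^2 = 324 + 36 = 360 — OK.
C6: w=6, v=20, t=2; 1 of them equals 6 — OK.
C7: u + w = 3 + 6 = 9, not 11 — violated.

Constraints 1, 7 are violated.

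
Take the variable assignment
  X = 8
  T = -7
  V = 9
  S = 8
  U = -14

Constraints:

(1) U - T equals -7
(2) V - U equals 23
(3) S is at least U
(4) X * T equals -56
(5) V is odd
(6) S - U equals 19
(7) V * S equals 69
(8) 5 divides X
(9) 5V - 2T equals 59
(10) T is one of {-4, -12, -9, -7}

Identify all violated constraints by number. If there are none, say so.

(1) U - T = -14 - (-7) = -7 — holds.
(2) V - U = 9 - (-14) = 23 — holds.
(3) S = 8, U = -14; 8 ≥ -14 — holds.
(4) X * T = 8 * (-7) = -56 — holds.
(5) V = 9 is odd — holds.
(6) S - U = 8 - (-14) = 22, not 19 — fails.
(7) V * S = 9 * 8 = 72, not 69 — fails.
(8) 8 = 5*1 + 3, so 5 does not divide 8 — fails.
(9) 5V - 2T = 5(9) - 2(-7) = 59 — holds.
(10) T = -7 is in {-4, -12, -9, -7} — holds.

Constraints 6, 7, and 8 do not hold.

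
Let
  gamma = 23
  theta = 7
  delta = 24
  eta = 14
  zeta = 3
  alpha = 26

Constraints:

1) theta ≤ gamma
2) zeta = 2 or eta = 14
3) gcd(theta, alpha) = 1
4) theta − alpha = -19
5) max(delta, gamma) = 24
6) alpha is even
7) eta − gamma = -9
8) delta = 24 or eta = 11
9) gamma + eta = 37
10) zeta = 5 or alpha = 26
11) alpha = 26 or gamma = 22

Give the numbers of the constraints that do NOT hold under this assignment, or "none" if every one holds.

No violations.

1) theta = 7, gamma = 23; 7 ≤ 23  true
2) zeta = 3 ≠ 2, but eta = 14 = 14 (second disjunct)  true
3) gcd(7, 26) = 1  true
4) theta − alpha = 7 − 26 = -19  true
5) max(24, 23) = 24  true
6) alpha = 26 is even  true
7) eta − gamma = 14 − 23 = -9  true
8) delta = 24 = 24 (first disjunct)  true
9) gamma + eta = 23 + 14 = 37  true
10) zeta = 3 ≠ 5, but alpha = 26 = 26 (second disjunct)  true
11) alpha = 26 = 26 (first disjunct)  true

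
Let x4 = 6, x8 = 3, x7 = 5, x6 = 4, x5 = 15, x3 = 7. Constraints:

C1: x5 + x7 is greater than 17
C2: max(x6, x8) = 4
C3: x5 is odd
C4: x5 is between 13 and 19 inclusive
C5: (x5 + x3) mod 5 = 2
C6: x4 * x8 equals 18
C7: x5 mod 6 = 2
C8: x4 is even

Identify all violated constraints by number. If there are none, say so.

Constraint 7 does not hold.

C1: x5 + x7 = 15 + 5 = 20; 20 > 17  ✓
C2: max(4, 3) = 4  ✓
C3: x5 = 15 is odd  ✓
C4: x5 = 15 lies in [13, 19]  ✓
C5: x5 + x3 = 22; 22 mod 5 = 2  ✓
C6: x4 * x8 = 6 * 3 = 18  ✓
C7: 15 mod 6 = 3, not 2  ✗
C8: x4 = 6 is even  ✓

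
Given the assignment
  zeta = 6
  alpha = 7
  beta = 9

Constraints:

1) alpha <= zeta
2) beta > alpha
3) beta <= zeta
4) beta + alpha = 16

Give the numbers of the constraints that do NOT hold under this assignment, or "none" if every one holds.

1) alpha = 7, zeta = 6; 7 > 6 (want ≤) — fails.
2) beta = 9, alpha = 7; 9 > 7 — holds.
3) beta = 9, zeta = 6; 9 > 6 (want ≤) — fails.
4) beta + alpha = 9 + 7 = 16 — holds.

Constraints 1, 3 are violated.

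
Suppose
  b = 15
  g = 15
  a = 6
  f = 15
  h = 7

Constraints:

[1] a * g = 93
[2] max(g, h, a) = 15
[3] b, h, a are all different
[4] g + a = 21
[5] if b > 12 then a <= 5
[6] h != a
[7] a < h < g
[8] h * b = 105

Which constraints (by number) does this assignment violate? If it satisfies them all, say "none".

Constraints 1, 5 do not hold.

[1] a * g = 6 * 15 = 90, not 93  false
[2] max(15, 7, 6) = 15  true
[3] values 15, 7, 6 are pairwise distinct  true
[4] g + a = 15 + 6 = 21  true
[5] b = 15 > 12, so we need a ≤ 5; but a = 6 > 5  false
[6] h = 7, a = 6; distinct  true
[7] values 6 < 7 < 15  true
[8] h * b = 7 * 15 = 105  true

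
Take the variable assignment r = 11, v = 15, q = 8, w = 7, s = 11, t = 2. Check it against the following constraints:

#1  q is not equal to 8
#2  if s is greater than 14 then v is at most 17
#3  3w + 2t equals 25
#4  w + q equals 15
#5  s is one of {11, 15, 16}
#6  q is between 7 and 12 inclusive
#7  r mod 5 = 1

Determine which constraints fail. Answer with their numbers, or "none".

#1 q = 8, but 8 is required to differ  fails
#2 s = 11, not > 14; antecedent false, conditional vacuously true  holds
#3 3w + 2t = 3(7) + 2(2) = 25  holds
#4 w + q = 7 + 8 = 15  holds
#5 s = 11 is in {11, 15, 16}  holds
#6 q = 8 lies in [7, 12]  holds
#7 11 mod 5 = 1  holds

The assignment fails constraint 1.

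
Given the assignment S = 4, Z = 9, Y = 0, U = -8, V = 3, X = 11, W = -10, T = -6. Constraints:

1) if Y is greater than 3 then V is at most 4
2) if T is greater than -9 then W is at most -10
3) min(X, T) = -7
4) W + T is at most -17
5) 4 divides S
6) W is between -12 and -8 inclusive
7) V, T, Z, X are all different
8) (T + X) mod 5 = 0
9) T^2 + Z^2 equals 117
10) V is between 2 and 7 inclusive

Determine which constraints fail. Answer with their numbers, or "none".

1) Y = 0, not > 3; antecedent false, conditional vacuously true — holds.
2) T = -6 > -9, so we need W ≤ -10; W = -10 ≤ -10 — holds.
3) min(11, -6) = -6, not -7 — does not hold.
4) W + T = -10 + (-6) = -16; -16 > -17, bound -17 not met — does not hold.
5) 4 / 4 = 1, so 4 divides 4 — holds.
6) W = -10 lies in [-12, -8] — holds.
7) values 3, -6, 9, 11 are pairwise distinct — holds.
8) T + X = 5; 5 mod 5 = 0 — holds.
9) T^2 + Z^2 = (-6)^2 + 9^2 = 36 + 81 = 117 — holds.
10) V = 3 lies in [2, 7] — holds.

No — constraints 3, 4 are not satisfied.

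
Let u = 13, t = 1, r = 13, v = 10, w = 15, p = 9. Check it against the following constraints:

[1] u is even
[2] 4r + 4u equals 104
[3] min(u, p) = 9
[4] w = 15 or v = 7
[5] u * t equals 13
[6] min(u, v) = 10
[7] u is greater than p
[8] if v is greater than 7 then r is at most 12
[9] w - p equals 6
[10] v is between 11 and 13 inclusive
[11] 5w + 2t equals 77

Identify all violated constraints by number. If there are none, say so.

[1] u = 13 is odd — violated.
[2] 4r + 4u = 4(13) + 4(13) = 104 — satisfied.
[3] min(13, 9) = 9 — satisfied.
[4] w = 15 = 15 (first disjunct) — satisfied.
[5] u * t = 13 * 1 = 13 — satisfied.
[6] min(13, 10) = 10 — satisfied.
[7] u = 13, p = 9; 13 > 9 — satisfied.
[8] v = 10 > 7, so we need r ≤ 12; but r = 13 > 12 — violated.
[9] w - p = 15 - 9 = 6 — satisfied.
[10] v = 10 is outside [11, 13] — violated.
[11] 5w + 2t = 5(15) + 2(1) = 77 — satisfied.

No — constraints 1, 8, and 10 are not satisfied.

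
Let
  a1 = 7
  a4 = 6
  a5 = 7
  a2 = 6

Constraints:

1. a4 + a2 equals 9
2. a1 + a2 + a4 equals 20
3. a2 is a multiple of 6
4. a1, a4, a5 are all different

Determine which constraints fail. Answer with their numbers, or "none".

No — constraints 1, 2, 4 are not satisfied.

1. a4 + a2 = 6 + 6 = 12, not 9  ✗
2. a1 + a2 + a4 = 7 + 6 + 6 = 19, not 20  ✗
3. 6 / 6 = 1, so 6 divides 6  ✓
4. a1 = a5 = 7, not all different  ✗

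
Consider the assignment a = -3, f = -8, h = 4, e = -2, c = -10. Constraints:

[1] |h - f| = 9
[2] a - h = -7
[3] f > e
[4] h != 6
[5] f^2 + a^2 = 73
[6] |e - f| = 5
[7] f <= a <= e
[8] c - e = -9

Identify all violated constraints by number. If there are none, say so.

[1] |4 - (-8)| = 12, not 9 — fails.
[2] a - h = -3 - 4 = -7 — holds.
[3] f = -8, e = -2; -8 ≤ -2 (want >) — fails.
[4] h = 4, and 4 ≠ 6 — holds.
[5] f^2 + a^2 = (-8)^2 + (-3)^2 = 64 + 9 = 73 — holds.
[6] |-2 - (-8)| = 6, not 5 — fails.
[7] values -8 <= -3 <= -2 — holds.
[8] c - e = -10 - (-2) = -8, not -9 — fails.

Constraints 1, 3, 6, and 8 are violated.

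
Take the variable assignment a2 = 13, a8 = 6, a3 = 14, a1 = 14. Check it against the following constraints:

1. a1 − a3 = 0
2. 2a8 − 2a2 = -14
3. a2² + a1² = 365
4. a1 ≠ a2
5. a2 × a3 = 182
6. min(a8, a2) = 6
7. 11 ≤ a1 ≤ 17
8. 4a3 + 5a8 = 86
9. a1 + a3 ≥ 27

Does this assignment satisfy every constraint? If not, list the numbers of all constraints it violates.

1. a1 − a3 = 14 − 14 = 0 — satisfied.
2. 2a8 − 2a2 = 2(6) − 2(13) = -14 — satisfied.
3. a2² + a1² = 13² + 14² = 169 + 196 = 365 — satisfied.
4. a1 = 14, a2 = 13; distinct — satisfied.
5. a2 × a3 = 13 × 14 = 182 — satisfied.
6. min(6, 13) = 6 — satisfied.
7. a1 = 14 lies in [11, 17] — satisfied.
8. 4a3 + 5a8 = 4(14) + 5(6) = 86 — satisfied.
9. a1 + a3 = 14 + 14 = 28; 28 ≥ 27 — satisfied.

No violations.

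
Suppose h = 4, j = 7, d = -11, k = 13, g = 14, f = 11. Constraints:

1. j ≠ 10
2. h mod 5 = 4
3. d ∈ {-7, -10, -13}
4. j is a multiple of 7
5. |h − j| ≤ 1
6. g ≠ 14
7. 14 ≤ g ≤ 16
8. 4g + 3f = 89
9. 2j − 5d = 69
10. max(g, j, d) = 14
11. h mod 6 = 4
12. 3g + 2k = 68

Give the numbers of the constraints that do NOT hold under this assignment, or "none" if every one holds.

Constraints 3, 5, and 6 do not hold.

1. j = 7, and 7 ≠ 10  OK
2. 4 mod 5 = 4  OK
3. d = -11 is not in {-7, -10, -13}  FAIL
4. 7 / 7 = 1, so 7 divides 7  OK
5. |4 − 7| = 3; 3 > 1, exceeds bound 1  FAIL
6. g = 14, but 14 is required to differ  FAIL
7. g = 14 lies in [14, 16]  OK
8. 4g + 3f = 4(14) + 3(11) = 89  OK
9. 2j − 5d = 2(7) − 5(-11) = 69  OK
10. max(14, 7, -11) = 14  OK
11. 4 mod 6 = 4  OK
12. 3g + 2k = 3(14) + 2(13) = 68  OK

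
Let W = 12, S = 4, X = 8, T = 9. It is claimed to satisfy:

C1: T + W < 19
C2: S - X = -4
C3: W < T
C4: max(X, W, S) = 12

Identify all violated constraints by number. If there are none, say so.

The assignment fails constraints 1, 3.

C1: T + W = 9 + 12 = 21; 21 ≥ 19, bound 19 not met — violated.
C2: S - X = 4 - 8 = -4 — OK.
C3: W = 12, T = 9; 12 ≥ 9 (want <) — violated.
C4: max(8, 12, 4) = 12 — OK.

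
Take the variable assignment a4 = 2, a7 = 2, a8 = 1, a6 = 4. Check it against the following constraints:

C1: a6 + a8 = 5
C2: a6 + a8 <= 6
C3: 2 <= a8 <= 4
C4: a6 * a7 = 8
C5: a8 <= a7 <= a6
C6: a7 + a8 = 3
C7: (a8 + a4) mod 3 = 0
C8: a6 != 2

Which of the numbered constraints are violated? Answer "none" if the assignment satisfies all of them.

Constraint 3 does not hold.

C1: a6 + a8 = 4 + 1 = 5  holds
C2: a6 + a8 = 4 + 1 = 5; 5 ≤ 6  holds
C3: a8 = 1 is outside [2, 4]  fails
C4: a6 * a7 = 4 * 2 = 8  holds
C5: values 1 <= 2 <= 4  holds
C6: a7 + a8 = 2 + 1 = 3  holds
C7: a8 + a4 = 3; 3 mod 3 = 0  holds
C8: a6 = 4, and 4 ≠ 2  holds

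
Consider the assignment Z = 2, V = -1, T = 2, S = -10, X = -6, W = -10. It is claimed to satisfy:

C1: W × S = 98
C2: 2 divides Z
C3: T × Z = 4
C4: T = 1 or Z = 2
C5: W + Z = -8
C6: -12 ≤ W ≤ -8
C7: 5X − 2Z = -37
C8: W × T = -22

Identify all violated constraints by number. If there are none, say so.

Constraints 1, 7, 8 are violated.

C1: W × S = -10 × (-10) = 100, not 98 — violated.
C2: 2 / 2 = 1, so 2 divides 2 — OK.
C3: T × Z = 2 × 2 = 4 — OK.
C4: T = 2 ≠ 1, but Z = 2 = 2 (second disjunct) — OK.
C5: W + Z = -10 + 2 = -8 — OK.
C6: W = -10 lies in [-12, -8] — OK.
C7: 5X − 2Z = 5(-6) − 2(2) = -34, not -37 — violated.
C8: W × T = -10 × 2 = -20, not -22 — violated.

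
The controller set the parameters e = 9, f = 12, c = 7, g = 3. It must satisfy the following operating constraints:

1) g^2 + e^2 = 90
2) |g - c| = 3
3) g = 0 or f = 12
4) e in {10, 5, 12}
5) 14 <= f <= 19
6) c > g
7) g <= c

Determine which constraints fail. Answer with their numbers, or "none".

1) g^2 + e^2 = 3^2 + 9^2 = 9 + 81 = 90  yes
2) |3 - 7| = 4, not 3  no
3) g = 3 ≠ 0, but f = 12 = 12 (second disjunct)  yes
4) e = 9 is not in {10, 5, 12}  no
5) f = 12 is outside [14, 19]  no
6) c = 7, g = 3; 7 > 3  yes
7) g = 3, c = 7; 3 ≤ 7  yes

Violated: 2, 4, and 5.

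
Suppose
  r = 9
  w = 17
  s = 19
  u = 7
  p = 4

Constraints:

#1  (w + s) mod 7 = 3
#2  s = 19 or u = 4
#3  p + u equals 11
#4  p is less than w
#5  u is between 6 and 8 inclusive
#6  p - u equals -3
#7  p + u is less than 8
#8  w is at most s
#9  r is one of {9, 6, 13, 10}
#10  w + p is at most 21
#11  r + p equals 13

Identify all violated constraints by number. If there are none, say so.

No — constraints 1, 7 are not satisfied.

#1 w + s = 36; 36 mod 7 = 1, not 3  false
#2 s = 19 = 19 (first disjunct)  true
#3 p + u = 4 + 7 = 11  true
#4 p = 4, w = 17; 4 < 17  true
#5 u = 7 lies in [6, 8]  true
#6 p - u = 4 - 7 = -3  true
#7 p + u = 4 + 7 = 11; 11 ≥ 8, bound 8 not met  false
#8 w = 17, s = 19; 17 ≤ 19  true
#9 r = 9 is in {9, 6, 13, 10}  true
#10 w + p = 17 + 4 = 21; 21 ≤ 21  true
#11 r + p = 9 + 4 = 13  true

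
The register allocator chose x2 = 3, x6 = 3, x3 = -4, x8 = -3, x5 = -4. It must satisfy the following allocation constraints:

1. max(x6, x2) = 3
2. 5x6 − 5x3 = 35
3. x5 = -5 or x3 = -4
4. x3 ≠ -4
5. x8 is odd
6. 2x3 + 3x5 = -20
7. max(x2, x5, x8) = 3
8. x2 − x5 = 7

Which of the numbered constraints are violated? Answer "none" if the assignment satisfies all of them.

Violated: 4.

1. max(3, 3) = 3  true
2. 5x6 − 5x3 = 5(3) − 5(-4) = 35  true
3. x5 = -4 ≠ -5, but x3 = -4 = -4 (second disjunct)  true
4. x3 = -4, but -4 is required to differ  false
5. x8 = -3 is odd  true
6. 2x3 + 3x5 = 2(-4) + 3(-4) = -20  true
7. max(3, -4, -3) = 3  true
8. x2 − x5 = 3 − (-4) = 7  true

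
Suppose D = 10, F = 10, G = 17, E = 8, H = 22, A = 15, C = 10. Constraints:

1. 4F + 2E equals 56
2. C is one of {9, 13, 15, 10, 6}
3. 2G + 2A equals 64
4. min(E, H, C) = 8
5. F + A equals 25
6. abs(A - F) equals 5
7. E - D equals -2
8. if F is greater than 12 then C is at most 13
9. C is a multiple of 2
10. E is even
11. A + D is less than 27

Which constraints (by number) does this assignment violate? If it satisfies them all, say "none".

1. 4F + 2E = 4(10) + 2(8) = 56 — OK.
2. C = 10 is in {9, 13, 15, 10, 6} — OK.
3. 2G + 2A = 2(17) + 2(15) = 64 — OK.
4. min(8, 22, 10) = 8 — OK.
5. F + A = 10 + 15 = 25 — OK.
6. abs(15 - 10) = 5 — OK.
7. E - D = 8 - 10 = -2 — OK.
8. F = 10, not > 12; antecedent false, conditional vacuously true — OK.
9. 10 / 2 = 5, so 2 divides 10 — OK.
10. E = 8 is even — OK.
11. A + D = 15 + 10 = 25; 25 < 27 — OK.

Yes — all constraints hold.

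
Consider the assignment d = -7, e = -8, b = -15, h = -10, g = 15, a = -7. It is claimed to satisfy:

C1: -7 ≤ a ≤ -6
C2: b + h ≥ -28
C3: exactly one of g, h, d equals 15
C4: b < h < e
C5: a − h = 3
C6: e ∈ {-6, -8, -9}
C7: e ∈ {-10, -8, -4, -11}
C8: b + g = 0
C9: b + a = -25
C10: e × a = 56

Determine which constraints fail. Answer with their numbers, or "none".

C1: a = -7 lies in [-7, -6] — holds.
C2: b + h = -15 + (-10) = -25; -25 ≥ -28 — holds.
C3: g=15, h=-10, d=-7; 1 of them equals 15 — holds.
C4: values -15 < -10 < -8 — holds.
C5: a − h = -7 − (-10) = 3 — holds.
C6: e = -8 is in {-6, -8, -9} — holds.
C7: e = -8 is in {-10, -8, -4, -11} — holds.
C8: b + g = -15 + 15 = 0 — holds.
C9: b + a = -15 + (-7) = -22, not -25 — fails.
C10: e × a = -8 × (-7) = 56 — holds.

Violated: 9.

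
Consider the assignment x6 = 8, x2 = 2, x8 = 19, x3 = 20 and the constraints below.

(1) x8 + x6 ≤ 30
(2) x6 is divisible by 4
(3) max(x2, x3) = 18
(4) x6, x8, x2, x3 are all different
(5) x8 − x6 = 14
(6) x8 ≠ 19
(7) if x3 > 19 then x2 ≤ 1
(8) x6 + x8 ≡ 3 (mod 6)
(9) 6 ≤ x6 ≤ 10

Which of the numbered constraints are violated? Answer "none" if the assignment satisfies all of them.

Constraints 3, 5, 6, and 7 are violated.

(1) x8 + x6 = 19 + 8 = 27; 27 ≤ 30 — OK.
(2) 8 / 4 = 2, so 4 divides 8 — OK.
(3) max(2, 20) = 20, not 18 — violated.
(4) values 8, 19, 2, 20 are pairwise distinct — OK.
(5) x8 − x6 = 19 − 8 = 11, not 14 — violated.
(6) x8 = 19, but 19 is required to differ — violated.
(7) x3 = 20 > 19, so we need x2 ≤ 1; but x2 = 2 > 1 — violated.
(8) x6 + x8 = 27; 27 mod 6 = 3 — OK.
(9) x6 = 8 lies in [6, 10] — OK.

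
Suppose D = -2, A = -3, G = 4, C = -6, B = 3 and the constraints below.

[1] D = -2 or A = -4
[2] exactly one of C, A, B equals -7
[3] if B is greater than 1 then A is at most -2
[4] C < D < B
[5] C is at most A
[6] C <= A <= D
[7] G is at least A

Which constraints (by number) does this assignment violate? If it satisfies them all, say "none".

[1] D = -2 = -2 (first disjunct)  ✓
[2] C=-6, A=-3, B=3; 0 of them equal -7, not exactly one  ✗
[3] B = 3 > 1, so we need A ≤ -2; A = -3 ≤ -2  ✓
[4] values -6 < -2 < 3  ✓
[5] C = -6, A = -3; -6 ≤ -3  ✓
[6] values -6 <= -3 <= -2  ✓
[7] G = 4, A = -3; 4 ≥ -3  ✓

Violated: 2.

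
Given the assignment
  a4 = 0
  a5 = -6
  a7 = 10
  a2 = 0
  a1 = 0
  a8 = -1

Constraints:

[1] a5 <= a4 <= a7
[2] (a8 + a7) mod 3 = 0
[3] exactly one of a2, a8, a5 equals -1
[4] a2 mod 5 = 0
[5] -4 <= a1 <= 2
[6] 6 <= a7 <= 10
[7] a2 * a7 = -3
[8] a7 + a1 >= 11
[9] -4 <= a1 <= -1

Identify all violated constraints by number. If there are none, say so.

[1] values -6 <= 0 <= 10 — OK.
[2] a8 + a7 = 9; 9 mod 3 = 0 — OK.
[3] a2=0, a8=-1, a5=-6; 1 of them equals -1 — OK.
[4] 0 mod 5 = 0 — OK.
[5] a1 = 0 lies in [-4, 2] — OK.
[6] a7 = 10 lies in [6, 10] — OK.
[7] a2 * a7 = 0 * 10 = 0, not -3 — violated.
[8] a7 + a1 = 10 + 0 = 10; 10 < 11, bound 11 not met — violated.
[9] a1 = 0 is outside [-4, -1] — violated.

Constraints 7, 8, and 9 are violated.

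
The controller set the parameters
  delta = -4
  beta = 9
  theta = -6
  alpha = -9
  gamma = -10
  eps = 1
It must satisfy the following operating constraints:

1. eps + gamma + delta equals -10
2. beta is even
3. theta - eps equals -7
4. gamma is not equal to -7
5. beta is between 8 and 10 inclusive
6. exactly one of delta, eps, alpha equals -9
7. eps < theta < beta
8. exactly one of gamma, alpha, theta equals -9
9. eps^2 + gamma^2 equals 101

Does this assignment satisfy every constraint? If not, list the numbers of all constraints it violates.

1. eps + gamma + delta = 1 + (-10) + (-4) = -13, not -10  ✗
2. beta = 9 is odd  ✗
3. theta - eps = -6 - 1 = -7  ✓
4. gamma = -10, and -10 ≠ -7  ✓
5. beta = 9 lies in [8, 10]  ✓
6. delta=-4, eps=1, alpha=-9; 1 of them equals -9  ✓
7. values 1, -6, 9; eps = 1 is not < theta = -6  ✗
8. gamma=-10, alpha=-9, theta=-6; 1 of them equals -9  ✓
9. eps^2 + gamma^2 = 1^2 + (-10)^2 = 1 + 100 = 101  ✓

No — constraints 1, 2, and 7 are not satisfied.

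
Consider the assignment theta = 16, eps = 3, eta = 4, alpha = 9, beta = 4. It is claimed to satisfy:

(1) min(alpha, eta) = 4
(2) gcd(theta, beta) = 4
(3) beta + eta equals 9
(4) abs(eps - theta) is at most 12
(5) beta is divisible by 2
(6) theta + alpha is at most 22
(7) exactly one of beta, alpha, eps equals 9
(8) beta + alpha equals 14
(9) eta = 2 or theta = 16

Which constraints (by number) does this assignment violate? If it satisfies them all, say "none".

No — constraints 3, 4, 6, 8 are not satisfied.

(1) min(9, 4) = 4  yes
(2) gcd(16, 4) = 4  yes
(3) beta + eta = 4 + 4 = 8, not 9  no
(4) abs(3 - 16) = 13; 13 > 12, exceeds bound 12  no
(5) 4 / 2 = 2, so 2 divides 4  yes
(6) theta + alpha = 16 + 9 = 25; 25 > 22, bound 22 not met  no
(7) beta=4, alpha=9, eps=3; 1 of them equals 9  yes
(8) beta + alpha = 4 + 9 = 13, not 14  no
(9) eta = 4 ≠ 2, but theta = 16 = 16 (second disjunct)  yes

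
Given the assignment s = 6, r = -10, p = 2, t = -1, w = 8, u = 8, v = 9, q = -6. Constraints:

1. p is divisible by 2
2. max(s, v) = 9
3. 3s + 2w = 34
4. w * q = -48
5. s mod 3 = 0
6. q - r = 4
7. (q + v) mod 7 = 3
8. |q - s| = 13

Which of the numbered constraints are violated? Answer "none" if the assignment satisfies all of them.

1. 2 / 2 = 1, so 2 divides 2 — satisfied.
2. max(6, 9) = 9 — satisfied.
3. 3s + 2w = 3(6) + 2(8) = 34 — satisfied.
4. w * q = 8 * (-6) = -48 — satisfied.
5. 6 mod 3 = 0 — satisfied.
6. q - r = -6 - (-10) = 4 — satisfied.
7. q + v = 3; 3 mod 7 = 3 — satisfied.
8. |-6 - 6| = 12, not 13 — violated.

The assignment fails constraint 8.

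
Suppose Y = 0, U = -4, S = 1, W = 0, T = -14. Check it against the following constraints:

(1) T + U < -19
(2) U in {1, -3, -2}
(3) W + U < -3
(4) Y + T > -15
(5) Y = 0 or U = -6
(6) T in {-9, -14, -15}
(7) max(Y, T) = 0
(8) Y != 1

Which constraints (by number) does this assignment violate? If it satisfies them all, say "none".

Constraints 1 and 2 are violated.

(1) T + U = -14 + (-4) = -18; -18 ≥ -19, bound -19 not met  ✘
(2) U = -4 is not in {1, -3, -2}  ✘
(3) W + U = 0 + (-4) = -4; -4 < -3  ✔
(4) Y + T = 0 + (-14) = -14; -14 > -15  ✔
(5) Y = 0 = 0 (first disjunct)  ✔
(6) T = -14 is in {-9, -14, -15}  ✔
(7) max(0, -14) = 0  ✔
(8) Y = 0, and 0 ≠ 1  ✔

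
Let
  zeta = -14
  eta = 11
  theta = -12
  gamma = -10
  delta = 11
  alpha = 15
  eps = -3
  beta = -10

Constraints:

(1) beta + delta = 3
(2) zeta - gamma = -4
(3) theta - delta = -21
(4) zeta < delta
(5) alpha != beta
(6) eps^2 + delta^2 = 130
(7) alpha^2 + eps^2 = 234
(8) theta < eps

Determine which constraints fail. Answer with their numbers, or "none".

(1) beta + delta = -10 + 11 = 1, not 3  ✗
(2) zeta - gamma = -14 - (-10) = -4  ✓
(3) theta - delta = -12 - 11 = -23, not -21  ✗
(4) zeta = -14, delta = 11; -14 < 11  ✓
(5) alpha = 15, beta = -10; distinct  ✓
(6) eps^2 + delta^2 = (-3)^2 + 11^2 = 9 + 121 = 130  ✓
(7) alpha^2 + eps^2 = 15^2 + (-3)^2 = 225 + 9 = 234  ✓
(8) theta = -12, eps = -3; -12 < -3  ✓

Violated: 1 and 3.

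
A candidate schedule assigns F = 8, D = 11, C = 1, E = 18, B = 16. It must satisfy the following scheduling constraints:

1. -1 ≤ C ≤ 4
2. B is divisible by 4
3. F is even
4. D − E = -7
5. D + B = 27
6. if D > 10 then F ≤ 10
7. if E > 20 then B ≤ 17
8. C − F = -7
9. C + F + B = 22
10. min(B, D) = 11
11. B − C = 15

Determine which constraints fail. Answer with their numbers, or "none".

1. C = 1 lies in [-1, 4] — holds.
2. 16 / 4 = 4, so 4 divides 16 — holds.
3. F = 8 is even — holds.
4. D − E = 11 − 18 = -7 — holds.
5. D + B = 11 + 16 = 27 — holds.
6. D = 11 > 10, so we need F ≤ 10; F = 8 ≤ 10 — holds.
7. E = 18, not > 20; antecedent false, conditional vacuously true — holds.
8. C − F = 1 − 8 = -7 — holds.
9. C + F + B = 1 + 8 + 16 = 25, not 22 — does not hold.
10. min(16, 11) = 11 — holds.
11. B − C = 16 − 1 = 15 — holds.

Constraint 9 does not hold.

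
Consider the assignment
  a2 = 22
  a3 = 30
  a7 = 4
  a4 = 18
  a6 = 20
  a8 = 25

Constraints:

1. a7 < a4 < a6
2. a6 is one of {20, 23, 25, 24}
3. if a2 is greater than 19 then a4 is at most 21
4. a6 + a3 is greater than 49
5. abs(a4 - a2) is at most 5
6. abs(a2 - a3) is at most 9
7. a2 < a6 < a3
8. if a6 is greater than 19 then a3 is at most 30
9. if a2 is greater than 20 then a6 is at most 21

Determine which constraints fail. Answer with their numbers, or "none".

1. values 4 < 18 < 20  ✔
2. a6 = 20 is in {20, 23, 25, 24}  ✔
3. a2 = 22 > 19, so we need a4 ≤ 21; a4 = 18 ≤ 21  ✔
4. a6 + a3 = 20 + 30 = 50; 50 > 49  ✔
5. abs(18 - 22) = 4; 4 ≤ 5  ✔
6. abs(22 - 30) = 8; 8 ≤ 9  ✔
7. values 22, 20, 30; a2 = 22 is not < a6 = 20  ✘
8. a6 = 20 > 19, so we need a3 ≤ 30; a3 = 30 ≤ 30  ✔
9. a2 = 22 > 20, so we need a6 ≤ 21; a6 = 20 ≤ 21  ✔

Constraint 7 is violated.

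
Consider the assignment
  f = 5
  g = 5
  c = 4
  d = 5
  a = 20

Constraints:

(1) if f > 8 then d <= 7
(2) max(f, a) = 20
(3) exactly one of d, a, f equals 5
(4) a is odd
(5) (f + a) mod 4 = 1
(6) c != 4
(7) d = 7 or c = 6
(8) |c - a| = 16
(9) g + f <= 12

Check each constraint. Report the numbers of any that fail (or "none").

(1) f = 5, not > 8; antecedent false, conditional vacuously true — satisfied.
(2) max(5, 20) = 20 — satisfied.
(3) d=5, a=20, f=5; 2 of them equal 5, not exactly one — violated.
(4) a = 20 is even — violated.
(5) f + a = 25; 25 mod 4 = 1 — satisfied.
(6) c = 4, but 4 is required to differ — violated.
(7) d = 5 ≠ 7 and c = 4 ≠ 6; both disjuncts false — violated.
(8) |4 - 20| = 16 — satisfied.
(9) g + f = 5 + 5 = 10; 10 ≤ 12 — satisfied.

No — constraints 3, 4, 6, 7 are not satisfied.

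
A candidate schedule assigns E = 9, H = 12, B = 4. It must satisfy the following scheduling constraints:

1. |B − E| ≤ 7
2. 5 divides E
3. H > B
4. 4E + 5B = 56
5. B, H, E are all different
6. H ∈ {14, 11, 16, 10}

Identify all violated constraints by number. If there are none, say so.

1. |4 − 9| = 5; 5 ≤ 7  OK
2. 9 = 5×1 + 4, so 5 does not divide 9  FAIL
3. H = 12, B = 4; 12 > 4  OK
4. 4E + 5B = 4(9) + 5(4) = 56  OK
5. values 4, 12, 9 are pairwise distinct  OK
6. H = 12 is not in {14, 11, 16, 10}  FAIL

Constraints 2, 6 do not hold.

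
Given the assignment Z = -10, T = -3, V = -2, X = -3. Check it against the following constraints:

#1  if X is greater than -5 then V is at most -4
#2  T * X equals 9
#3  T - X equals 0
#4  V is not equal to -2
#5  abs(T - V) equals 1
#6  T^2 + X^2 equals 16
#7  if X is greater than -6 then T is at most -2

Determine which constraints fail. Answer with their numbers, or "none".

Violated: 1, 4, and 6.

#1 X = -3 > -5, so we need V ≤ -4; but V = -2 > -4  FAIL
#2 T * X = -3 * (-3) = 9  OK
#3 T - X = -3 - (-3) = 0  OK
#4 V = -2, but -2 is required to differ  FAIL
#5 abs(-3 - (-2)) = 1  OK
#6 T^2 + X^2 = (-3)^2 + (-3)^2 = 9 + 9 = 18, not 16  FAIL
#7 X = -3 > -6, so we need T ≤ -2; T = -3 ≤ -2  OK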